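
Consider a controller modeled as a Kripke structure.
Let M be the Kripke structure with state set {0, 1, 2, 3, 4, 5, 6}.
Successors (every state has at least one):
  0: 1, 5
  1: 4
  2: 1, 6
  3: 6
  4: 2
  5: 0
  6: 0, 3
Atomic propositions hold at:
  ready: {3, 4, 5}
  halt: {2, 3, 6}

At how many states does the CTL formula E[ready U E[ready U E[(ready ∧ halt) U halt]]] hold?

Sat(ready ∧ halt) = {3}
E[(ready ∧ halt) U halt]: least fixpoint, start Z0 = Sat(halt) = {2, 3, 6}, add states in Sat(ready ∧ halt) with some successor in Z. Already a fixed point.
Sat(E[(ready ∧ halt) U halt]) = {2, 3, 6}
E[ready U E[(ready ∧ halt) U halt]]: least fixpoint, start Z0 = Sat(E[(ready ∧ halt) U halt]) = {2, 3, 6}, add states in Sat(ready) with some successor in Z. Z1 = {2, 3, 4, 6}; fixed.
Sat(E[ready U E[(ready ∧ halt) U halt]]) = {2, 3, 4, 6}
E[ready U E[ready U E[(ready ∧ halt) U halt]]]: least fixpoint, start Z0 = Sat(E[ready U E[(ready ∧ halt) U halt]]) = {2, 3, 4, 6}, add states in Sat(ready) with some successor in Z. Already a fixed point.
Sat(E[ready U E[ready U E[(ready ∧ halt) U halt]]]) = {2, 3, 4, 6}
|Sat(E[ready U E[ready U E[(ready ∧ halt) U halt]]])| = |{2, 3, 4, 6}| = 4.

4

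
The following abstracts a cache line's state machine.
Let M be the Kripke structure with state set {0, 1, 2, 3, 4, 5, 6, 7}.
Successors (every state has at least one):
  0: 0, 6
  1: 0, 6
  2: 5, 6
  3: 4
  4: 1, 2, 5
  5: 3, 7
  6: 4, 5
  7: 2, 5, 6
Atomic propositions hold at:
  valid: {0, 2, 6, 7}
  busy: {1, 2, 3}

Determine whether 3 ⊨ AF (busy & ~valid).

Yes

Sat(~valid) = {1, 3, 4, 5}
Sat(busy & ~valid) = {1, 3}
AF (busy & ~valid): least fixpoint, start Z0 = {1, 3}, add states with every successor in Z. Already a fixed point.
Sat(AF (busy & ~valid)) = {1, 3}
3 ∈ Sat(AF (busy & ~valid)) = {1, 3}, so the formula holds at 3.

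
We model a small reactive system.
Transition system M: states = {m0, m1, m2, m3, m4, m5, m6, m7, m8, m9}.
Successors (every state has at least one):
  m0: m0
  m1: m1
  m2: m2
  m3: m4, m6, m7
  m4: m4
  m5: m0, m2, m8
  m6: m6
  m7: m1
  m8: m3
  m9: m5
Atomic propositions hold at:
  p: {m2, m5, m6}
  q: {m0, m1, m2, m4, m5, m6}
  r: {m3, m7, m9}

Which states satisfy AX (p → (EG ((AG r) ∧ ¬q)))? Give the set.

{m0, m1, m4, m7, m8}

AG r: greatest fixpoint, start Z0 = {m3, m7, m9}, keep only states in Sat with every successor in Z. Z1 = ∅; fixed.
Sat(AG r) = ∅
Sat(¬q) = {m3, m7, m8, m9}
Sat((AG r) ∧ ¬q) = ∅
EG ((AG r) ∧ ¬q): greatest fixpoint, start Z0 = ∅, keep only states in Sat with some successor in Z. Already a fixed point.
Sat(EG ((AG r) ∧ ¬q)) = ∅
Sat(p → (EG ((AG r) ∧ ¬q))) = {m0, m1, m3, m4, m7, m8, m9}
Sat(AX (p → (EG ((AG r) ∧ ¬q)))) = {s : every successor in {m0, m1, m3, m4, m7, m8, m9}} = {m0, m1, m4, m7, m8}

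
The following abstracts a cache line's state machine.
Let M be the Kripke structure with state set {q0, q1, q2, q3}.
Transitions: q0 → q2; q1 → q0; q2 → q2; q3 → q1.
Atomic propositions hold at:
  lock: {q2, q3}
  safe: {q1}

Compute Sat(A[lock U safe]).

A[lock U safe]: least fixpoint, start Z0 = Sat(safe) = {q1}, add states in Sat(lock) with every successor in Z. Z1 = {q1, q3}; fixed.
Sat(A[lock U safe]) = {q1, q3}

{q1, q3}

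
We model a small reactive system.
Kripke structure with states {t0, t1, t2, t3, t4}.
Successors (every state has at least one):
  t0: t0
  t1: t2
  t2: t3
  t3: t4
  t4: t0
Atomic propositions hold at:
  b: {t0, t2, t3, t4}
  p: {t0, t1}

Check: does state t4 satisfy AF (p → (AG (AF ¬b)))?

Sat(¬b) = {t1}
AF ¬b: least fixpoint, start Z0 = {t1}, add states with every successor in Z. Already a fixed point.
Sat(AF ¬b) = {t1}
AG (AF ¬b): greatest fixpoint, start Z0 = {t1}, keep only states in Sat with every successor in Z. Z1 = ∅; fixed.
Sat(AG (AF ¬b)) = ∅
Sat(p → (AG (AF ¬b))) = {t2, t3, t4}
AF (p → (AG (AF ¬b))): least fixpoint, start Z0 = {t2, t3, t4}, add states with every successor in Z. Z1 = {t1, t2, t3, t4}; fixed.
Sat(AF (p → (AG (AF ¬b)))) = {t1, t2, t3, t4}
t4 ∈ Sat(AF (p → (AG (AF ¬b)))) = {t1, t2, t3, t4}, so the formula holds at t4.

Yes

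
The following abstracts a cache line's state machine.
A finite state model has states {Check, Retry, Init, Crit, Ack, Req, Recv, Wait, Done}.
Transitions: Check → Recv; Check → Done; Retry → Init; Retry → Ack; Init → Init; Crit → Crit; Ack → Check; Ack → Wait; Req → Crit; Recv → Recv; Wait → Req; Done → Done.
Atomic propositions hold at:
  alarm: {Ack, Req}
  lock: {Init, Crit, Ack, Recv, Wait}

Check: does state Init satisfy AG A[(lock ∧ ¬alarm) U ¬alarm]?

Sat(¬alarm) = {Check, Retry, Init, Crit, Recv, Wait, Done}
Sat(lock ∧ ¬alarm) = {Init, Crit, Recv, Wait}
A[(lock ∧ ¬alarm) U ¬alarm]: least fixpoint, start Z0 = Sat(¬alarm) = {Check, Retry, Init, Crit, Recv, Wait, Done}, add states in Sat(lock ∧ ¬alarm) with every successor in Z. Already a fixed point.
Sat(A[(lock ∧ ¬alarm) U ¬alarm]) = {Check, Retry, Init, Crit, Recv, Wait, Done}
AG A[(lock ∧ ¬alarm) U ¬alarm]: greatest fixpoint, start Z0 = {Check, Retry, Init, Crit, Recv, Wait, Done}, keep only states in Sat with every successor in Z. Z1 = {Check, Init, Crit, Recv, Done}; fixed.
Sat(AG A[(lock ∧ ¬alarm) U ¬alarm]) = {Check, Init, Crit, Recv, Done}
Init ∈ Sat(AG A[(lock ∧ ¬alarm) U ¬alarm]) = {Check, Init, Crit, Recv, Done}, so the formula holds at Init.

Yes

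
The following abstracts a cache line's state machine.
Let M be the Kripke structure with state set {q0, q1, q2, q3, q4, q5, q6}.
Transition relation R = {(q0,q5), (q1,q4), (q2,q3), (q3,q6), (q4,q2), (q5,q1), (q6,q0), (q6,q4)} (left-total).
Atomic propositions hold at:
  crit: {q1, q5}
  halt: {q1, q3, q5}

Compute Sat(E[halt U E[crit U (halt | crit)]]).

{q1, q3, q5}

Sat(halt | crit) = {q1, q3, q5}
E[crit U (halt | crit)]: least fixpoint, start Z0 = Sat((halt | crit)) = {q1, q3, q5}, add states in Sat(crit) with some successor in Z. Already a fixed point.
Sat(E[crit U (halt | crit)]) = {q1, q3, q5}
E[halt U E[crit U (halt | crit)]]: least fixpoint, start Z0 = Sat(E[crit U (halt | crit)]) = {q1, q3, q5}, add states in Sat(halt) with some successor in Z. Already a fixed point.
Sat(E[halt U E[crit U (halt | crit)]]) = {q1, q3, q5}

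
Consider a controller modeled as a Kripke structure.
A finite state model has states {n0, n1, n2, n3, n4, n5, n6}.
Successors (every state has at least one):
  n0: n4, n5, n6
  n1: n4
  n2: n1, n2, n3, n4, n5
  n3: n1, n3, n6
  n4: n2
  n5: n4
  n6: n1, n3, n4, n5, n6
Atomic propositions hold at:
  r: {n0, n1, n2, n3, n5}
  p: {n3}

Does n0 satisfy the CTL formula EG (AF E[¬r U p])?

Sat(¬r) = {n4, n6}
E[¬r U p]: least fixpoint, start Z0 = Sat(p) = {n3}, add states in Sat(¬r) with some successor in Z. Z1 = {n3, n6}; fixed.
Sat(E[¬r U p]) = {n3, n6}
AF E[¬r U p]: least fixpoint, start Z0 = {n3, n6}, add states with every successor in Z. Already a fixed point.
Sat(AF E[¬r U p]) = {n3, n6}
EG (AF E[¬r U p]): greatest fixpoint, start Z0 = {n3, n6}, keep only states in Sat with some successor in Z. Already a fixed point.
Sat(EG (AF E[¬r U p])) = {n3, n6}
n0 ∉ Sat(EG (AF E[¬r U p])) = {n3, n6}, so the formula does not hold at n0.

No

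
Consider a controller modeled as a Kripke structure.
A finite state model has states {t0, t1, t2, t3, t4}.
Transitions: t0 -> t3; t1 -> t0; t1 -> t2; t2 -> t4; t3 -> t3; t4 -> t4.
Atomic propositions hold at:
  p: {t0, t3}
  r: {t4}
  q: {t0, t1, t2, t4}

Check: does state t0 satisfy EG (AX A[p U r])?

A[p U r]: least fixpoint, start Z0 = Sat(r) = {t4}, add states in Sat(p) with every successor in Z. Already a fixed point.
Sat(A[p U r]) = {t4}
Sat(AX A[p U r]) = {s : every successor in {t4}} = {t2, t4}
EG (AX A[p U r]): greatest fixpoint, start Z0 = {t2, t4}, keep only states in Sat with some successor in Z. Already a fixed point.
Sat(EG (AX A[p U r])) = {t2, t4}
t0 ∉ Sat(EG (AX A[p U r])) = {t2, t4}, so the formula does not hold at t0.

No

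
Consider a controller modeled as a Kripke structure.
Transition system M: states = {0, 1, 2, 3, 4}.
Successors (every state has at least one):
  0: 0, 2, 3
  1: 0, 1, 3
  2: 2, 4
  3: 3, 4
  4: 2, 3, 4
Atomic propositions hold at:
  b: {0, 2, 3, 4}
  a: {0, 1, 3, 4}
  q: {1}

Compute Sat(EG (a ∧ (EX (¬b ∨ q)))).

{1}

Sat(¬b) = {1}
Sat(¬b ∨ q) = {1}
Sat(EX (¬b ∨ q)) = {s : some successor in {1}} = {1}
Sat(a ∧ (EX (¬b ∨ q))) = {1}
EG (a ∧ (EX (¬b ∨ q))): greatest fixpoint, start Z0 = {1}, keep only states in Sat with some successor in Z. Already a fixed point.
Sat(EG (a ∧ (EX (¬b ∨ q)))) = {1}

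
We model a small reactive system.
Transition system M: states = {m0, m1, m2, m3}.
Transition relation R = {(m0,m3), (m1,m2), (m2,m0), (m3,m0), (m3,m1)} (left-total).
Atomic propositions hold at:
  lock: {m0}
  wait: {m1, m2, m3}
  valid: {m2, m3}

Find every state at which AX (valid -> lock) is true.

{m2, m3}

Sat(valid -> lock) = {m0, m1}
Sat(AX (valid -> lock)) = {s : every successor in {m0, m1}} = {m2, m3}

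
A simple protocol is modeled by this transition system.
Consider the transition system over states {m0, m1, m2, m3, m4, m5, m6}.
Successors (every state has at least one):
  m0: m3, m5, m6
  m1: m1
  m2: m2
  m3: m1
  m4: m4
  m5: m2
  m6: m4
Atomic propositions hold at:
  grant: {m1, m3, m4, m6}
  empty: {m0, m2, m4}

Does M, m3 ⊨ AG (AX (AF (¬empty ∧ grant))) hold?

Sat(¬empty) = {m1, m3, m5, m6}
Sat(¬empty ∧ grant) = {m1, m3, m6}
AF (¬empty ∧ grant): least fixpoint, start Z0 = {m1, m3, m6}, add states with every successor in Z. Already a fixed point.
Sat(AF (¬empty ∧ grant)) = {m1, m3, m6}
Sat(AX (AF (¬empty ∧ grant))) = {s : every successor in {m1, m3, m6}} = {m1, m3}
AG (AX (AF (¬empty ∧ grant))): greatest fixpoint, start Z0 = {m1, m3}, keep only states in Sat with every successor in Z. Already a fixed point.
Sat(AG (AX (AF (¬empty ∧ grant)))) = {m1, m3}
m3 ∈ Sat(AG (AX (AF (¬empty ∧ grant)))) = {m1, m3}, so the formula holds at m3.

Yes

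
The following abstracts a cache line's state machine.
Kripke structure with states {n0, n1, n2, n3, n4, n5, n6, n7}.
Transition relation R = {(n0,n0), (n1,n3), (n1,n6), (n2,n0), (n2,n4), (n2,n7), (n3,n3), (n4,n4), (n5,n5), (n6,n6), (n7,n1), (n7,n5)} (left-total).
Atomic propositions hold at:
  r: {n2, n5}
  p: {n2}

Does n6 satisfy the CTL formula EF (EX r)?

No

Sat(EX r) = {s : some successor in {n2, n5}} = {n5, n7}
EF (EX r): least fixpoint, start Z0 = {n5, n7}, add states with some successor in Z. Z1 = {n2, n5, n7}; fixed.
Sat(EF (EX r)) = {n2, n5, n7}
n6 ∉ Sat(EF (EX r)) = {n2, n5, n7}, so the formula does not hold at n6.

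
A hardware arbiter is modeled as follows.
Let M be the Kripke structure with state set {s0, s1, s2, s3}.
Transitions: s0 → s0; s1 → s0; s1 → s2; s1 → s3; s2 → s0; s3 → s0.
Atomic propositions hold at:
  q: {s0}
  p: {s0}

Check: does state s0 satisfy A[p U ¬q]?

Sat(¬q) = {s1, s2, s3}
A[p U ¬q]: least fixpoint, start Z0 = Sat(¬q) = {s1, s2, s3}, add states in Sat(p) with every successor in Z. Already a fixed point.
Sat(A[p U ¬q]) = {s1, s2, s3}
s0 ∉ Sat(A[p U ¬q]) = {s1, s2, s3}, so the formula does not hold at s0.

No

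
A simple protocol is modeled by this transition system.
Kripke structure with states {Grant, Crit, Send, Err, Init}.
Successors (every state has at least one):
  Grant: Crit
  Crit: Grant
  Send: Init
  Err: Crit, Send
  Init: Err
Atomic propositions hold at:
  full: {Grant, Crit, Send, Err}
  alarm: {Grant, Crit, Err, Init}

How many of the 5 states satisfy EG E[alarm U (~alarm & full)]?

Sat(~alarm) = {Send}
Sat(~alarm & full) = {Send}
E[alarm U (~alarm & full)]: least fixpoint, start Z0 = Sat((~alarm & full)) = {Send}, add states in Sat(alarm) with some successor in Z. Z1 = {Send, Err}; Z2 = {Send, Err, Init}; fixed.
Sat(E[alarm U (~alarm & full)]) = {Send, Err, Init}
EG E[alarm U (~alarm & full)]: greatest fixpoint, start Z0 = {Send, Err, Init}, keep only states in Sat with some successor in Z. Already a fixed point.
Sat(EG E[alarm U (~alarm & full)]) = {Send, Err, Init}
|Sat(EG E[alarm U (~alarm & full)])| = |{Send, Err, Init}| = 3.

3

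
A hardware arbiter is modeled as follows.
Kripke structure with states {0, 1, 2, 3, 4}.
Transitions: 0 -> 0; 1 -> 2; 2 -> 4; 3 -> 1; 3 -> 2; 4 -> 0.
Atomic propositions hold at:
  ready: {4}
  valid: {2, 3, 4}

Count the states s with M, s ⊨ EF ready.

EF ready: least fixpoint, start Z0 = {4}, add states with some successor in Z. Z1 = {2, 4}; Z2 = {1, 2, 3, 4}; fixed.
Sat(EF ready) = {1, 2, 3, 4}
|Sat(EF ready)| = |{1, 2, 3, 4}| = 4.

4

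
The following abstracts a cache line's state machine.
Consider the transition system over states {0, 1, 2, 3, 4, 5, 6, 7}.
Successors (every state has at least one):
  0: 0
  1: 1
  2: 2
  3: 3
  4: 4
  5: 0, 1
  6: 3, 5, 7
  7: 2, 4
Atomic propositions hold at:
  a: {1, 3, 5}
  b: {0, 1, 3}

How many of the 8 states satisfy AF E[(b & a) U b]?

4

Sat(b & a) = {1, 3}
E[(b & a) U b]: least fixpoint, start Z0 = Sat(b) = {0, 1, 3}, add states in Sat(b & a) with some successor in Z. Already a fixed point.
Sat(E[(b & a) U b]) = {0, 1, 3}
AF E[(b & a) U b]: least fixpoint, start Z0 = {0, 1, 3}, add states with every successor in Z. Z1 = {0, 1, 3, 5}; fixed.
Sat(AF E[(b & a) U b]) = {0, 1, 3, 5}
|Sat(AF E[(b & a) U b])| = |{0, 1, 3, 5}| = 4.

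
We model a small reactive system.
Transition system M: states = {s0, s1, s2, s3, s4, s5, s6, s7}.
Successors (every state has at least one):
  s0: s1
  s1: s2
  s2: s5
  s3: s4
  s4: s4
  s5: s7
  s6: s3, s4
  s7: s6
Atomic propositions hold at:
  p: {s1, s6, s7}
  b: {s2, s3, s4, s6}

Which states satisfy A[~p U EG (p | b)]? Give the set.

{s2, s3, s4, s5, s6, s7}

Sat(~p) = {s0, s2, s3, s4, s5}
Sat(p | b) = {s1, s2, s3, s4, s6, s7}
EG (p | b): greatest fixpoint, start Z0 = {s1, s2, s3, s4, s6, s7}, keep only states in Sat with some successor in Z. Z1 = {s1, s3, s4, s6, s7}; Z2 = {s3, s4, s6, s7}; fixed.
Sat(EG (p | b)) = {s3, s4, s6, s7}
A[~p U EG (p | b)]: least fixpoint, start Z0 = Sat(EG (p | b)) = {s3, s4, s6, s7}, add states in Sat(~p) with every successor in Z. Z1 = {s3, s4, s5, s6, s7}; Z2 = {s2, s3, s4, s5, s6, s7}; fixed.
Sat(A[~p U EG (p | b)]) = {s2, s3, s4, s5, s6, s7}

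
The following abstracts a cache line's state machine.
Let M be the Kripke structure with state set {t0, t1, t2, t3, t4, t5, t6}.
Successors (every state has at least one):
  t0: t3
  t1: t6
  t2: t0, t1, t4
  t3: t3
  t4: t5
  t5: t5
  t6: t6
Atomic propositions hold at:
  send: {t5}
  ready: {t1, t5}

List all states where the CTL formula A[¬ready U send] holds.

{t4, t5}

Sat(¬ready) = {t0, t2, t3, t4, t6}
A[¬ready U send]: least fixpoint, start Z0 = Sat(send) = {t5}, add states in Sat(¬ready) with every successor in Z. Z1 = {t4, t5}; fixed.
Sat(A[¬ready U send]) = {t4, t5}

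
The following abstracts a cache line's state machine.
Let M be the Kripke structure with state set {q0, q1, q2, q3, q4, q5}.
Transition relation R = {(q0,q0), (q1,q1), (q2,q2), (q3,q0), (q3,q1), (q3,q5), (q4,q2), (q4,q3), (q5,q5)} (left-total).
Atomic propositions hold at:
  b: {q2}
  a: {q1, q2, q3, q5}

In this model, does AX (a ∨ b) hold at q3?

Sat(a ∨ b) = {q1, q2, q3, q5}
Sat(AX (a ∨ b)) = {s : every successor in {q1, q2, q3, q5}} = {q1, q2, q4, q5}
q3 ∉ Sat(AX (a ∨ b)) = {q1, q2, q4, q5}, so the formula does not hold at q3.

No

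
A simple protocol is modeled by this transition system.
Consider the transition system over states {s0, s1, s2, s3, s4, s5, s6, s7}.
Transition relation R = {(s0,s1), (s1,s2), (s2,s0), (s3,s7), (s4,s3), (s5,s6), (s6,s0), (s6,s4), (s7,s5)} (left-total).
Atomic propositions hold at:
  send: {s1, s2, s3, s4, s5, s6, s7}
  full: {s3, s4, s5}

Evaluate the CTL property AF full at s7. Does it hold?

AF full: least fixpoint, start Z0 = {s3, s4, s5}, add states with every successor in Z. Z1 = {s3, s4, s5, s7}; fixed.
Sat(AF full) = {s3, s4, s5, s7}
s7 ∈ Sat(AF full) = {s3, s4, s5, s7}, so the formula holds at s7.

Yes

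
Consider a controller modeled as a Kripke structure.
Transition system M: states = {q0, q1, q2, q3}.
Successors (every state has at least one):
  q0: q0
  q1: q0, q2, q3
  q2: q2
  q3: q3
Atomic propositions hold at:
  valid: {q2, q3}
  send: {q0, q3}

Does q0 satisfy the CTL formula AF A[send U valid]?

A[send U valid]: least fixpoint, start Z0 = Sat(valid) = {q2, q3}, add states in Sat(send) with every successor in Z. Already a fixed point.
Sat(A[send U valid]) = {q2, q3}
AF A[send U valid]: least fixpoint, start Z0 = {q2, q3}, add states with every successor in Z. Already a fixed point.
Sat(AF A[send U valid]) = {q2, q3}
q0 ∉ Sat(AF A[send U valid]) = {q2, q3}, so the formula does not hold at q0.

No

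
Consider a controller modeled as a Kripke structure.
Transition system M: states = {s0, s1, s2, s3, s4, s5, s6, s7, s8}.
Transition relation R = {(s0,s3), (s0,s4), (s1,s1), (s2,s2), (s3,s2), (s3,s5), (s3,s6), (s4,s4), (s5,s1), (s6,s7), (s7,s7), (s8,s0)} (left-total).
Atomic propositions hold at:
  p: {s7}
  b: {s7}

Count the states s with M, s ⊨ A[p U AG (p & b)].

Sat(p & b) = {s7}
AG (p & b): greatest fixpoint, start Z0 = {s7}, keep only states in Sat with every successor in Z. Already a fixed point.
Sat(AG (p & b)) = {s7}
A[p U AG (p & b)]: least fixpoint, start Z0 = Sat(AG (p & b)) = {s7}, add states in Sat(p) with every successor in Z. Already a fixed point.
Sat(A[p U AG (p & b)]) = {s7}
|Sat(A[p U AG (p & b)])| = |{s7}| = 1.

1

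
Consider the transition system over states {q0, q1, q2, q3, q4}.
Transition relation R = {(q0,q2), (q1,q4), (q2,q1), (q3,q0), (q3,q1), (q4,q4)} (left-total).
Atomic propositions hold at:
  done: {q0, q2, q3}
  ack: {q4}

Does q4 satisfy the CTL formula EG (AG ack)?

AG ack: greatest fixpoint, start Z0 = {q4}, keep only states in Sat with every successor in Z. Already a fixed point.
Sat(AG ack) = {q4}
EG (AG ack): greatest fixpoint, start Z0 = {q4}, keep only states in Sat with some successor in Z. Already a fixed point.
Sat(EG (AG ack)) = {q4}
q4 ∈ Sat(EG (AG ack)) = {q4}, so the formula holds at q4.

Yes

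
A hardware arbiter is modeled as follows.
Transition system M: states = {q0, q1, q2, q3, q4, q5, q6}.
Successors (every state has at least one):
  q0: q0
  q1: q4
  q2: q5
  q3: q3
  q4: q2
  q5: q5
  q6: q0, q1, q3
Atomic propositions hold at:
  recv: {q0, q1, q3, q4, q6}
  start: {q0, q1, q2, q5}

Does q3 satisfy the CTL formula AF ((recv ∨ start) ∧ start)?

Sat(recv ∨ start) = {q0, q1, q2, q3, q4, q5, q6}
Sat((recv ∨ start) ∧ start) = {q0, q1, q2, q5}
AF ((recv ∨ start) ∧ start): least fixpoint, start Z0 = {q0, q1, q2, q5}, add states with every successor in Z. Z1 = {q0, q1, q2, q4, q5}; fixed.
Sat(AF ((recv ∨ start) ∧ start)) = {q0, q1, q2, q4, q5}
q3 ∉ Sat(AF ((recv ∨ start) ∧ start)) = {q0, q1, q2, q4, q5}, so the formula does not hold at q3.

No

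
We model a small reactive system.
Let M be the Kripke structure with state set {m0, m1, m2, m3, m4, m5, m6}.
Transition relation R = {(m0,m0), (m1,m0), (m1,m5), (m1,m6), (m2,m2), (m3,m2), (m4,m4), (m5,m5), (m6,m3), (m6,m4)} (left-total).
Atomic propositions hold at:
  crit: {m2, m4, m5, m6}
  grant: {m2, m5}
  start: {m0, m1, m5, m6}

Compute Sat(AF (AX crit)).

Sat(AX crit) = {s : every successor in {m2, m4, m5, m6}} = {m2, m3, m4, m5}
AF (AX crit): least fixpoint, start Z0 = {m2, m3, m4, m5}, add states with every successor in Z. Z1 = {m2, m3, m4, m5, m6}; fixed.
Sat(AF (AX crit)) = {m2, m3, m4, m5, m6}

{m2, m3, m4, m5, m6}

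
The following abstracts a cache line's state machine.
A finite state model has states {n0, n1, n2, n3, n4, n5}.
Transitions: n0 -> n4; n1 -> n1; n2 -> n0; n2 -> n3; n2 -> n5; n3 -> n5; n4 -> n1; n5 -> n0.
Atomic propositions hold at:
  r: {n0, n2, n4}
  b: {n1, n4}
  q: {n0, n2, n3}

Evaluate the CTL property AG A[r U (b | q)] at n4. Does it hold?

Sat(b | q) = {n0, n1, n2, n3, n4}
A[r U (b | q)]: least fixpoint, start Z0 = Sat((b | q)) = {n0, n1, n2, n3, n4}, add states in Sat(r) with every successor in Z. Already a fixed point.
Sat(A[r U (b | q)]) = {n0, n1, n2, n3, n4}
AG A[r U (b | q)]: greatest fixpoint, start Z0 = {n0, n1, n2, n3, n4}, keep only states in Sat with every successor in Z. Z1 = {n0, n1, n4}; fixed.
Sat(AG A[r U (b | q)]) = {n0, n1, n4}
n4 ∈ Sat(AG A[r U (b | q)]) = {n0, n1, n4}, so the formula holds at n4.

Yes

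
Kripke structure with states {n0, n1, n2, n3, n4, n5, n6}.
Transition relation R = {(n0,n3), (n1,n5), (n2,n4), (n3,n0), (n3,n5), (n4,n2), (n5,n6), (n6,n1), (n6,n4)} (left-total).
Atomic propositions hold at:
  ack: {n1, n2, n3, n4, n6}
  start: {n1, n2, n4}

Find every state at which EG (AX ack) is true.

Sat(AX ack) = {s : every successor in {n1, n2, n3, n4, n6}} = {n0, n2, n4, n5, n6}
EG (AX ack): greatest fixpoint, start Z0 = {n0, n2, n4, n5, n6}, keep only states in Sat with some successor in Z. Z1 = {n2, n4, n5, n6}; fixed.
Sat(EG (AX ack)) = {n2, n4, n5, n6}

{n2, n4, n5, n6}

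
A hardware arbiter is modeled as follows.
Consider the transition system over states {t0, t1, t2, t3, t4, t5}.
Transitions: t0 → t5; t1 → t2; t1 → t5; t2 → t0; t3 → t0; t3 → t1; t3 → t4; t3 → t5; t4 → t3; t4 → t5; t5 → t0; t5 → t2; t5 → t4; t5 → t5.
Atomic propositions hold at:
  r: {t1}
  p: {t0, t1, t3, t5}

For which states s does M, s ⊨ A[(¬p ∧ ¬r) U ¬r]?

{t0, t2, t3, t4, t5}

Sat(¬p) = {t2, t4}
Sat(¬r) = {t0, t2, t3, t4, t5}
Sat(¬p ∧ ¬r) = {t2, t4}
A[(¬p ∧ ¬r) U ¬r]: least fixpoint, start Z0 = Sat(¬r) = {t0, t2, t3, t4, t5}, add states in Sat(¬p ∧ ¬r) with every successor in Z. Already a fixed point.
Sat(A[(¬p ∧ ¬r) U ¬r]) = {t0, t2, t3, t4, t5}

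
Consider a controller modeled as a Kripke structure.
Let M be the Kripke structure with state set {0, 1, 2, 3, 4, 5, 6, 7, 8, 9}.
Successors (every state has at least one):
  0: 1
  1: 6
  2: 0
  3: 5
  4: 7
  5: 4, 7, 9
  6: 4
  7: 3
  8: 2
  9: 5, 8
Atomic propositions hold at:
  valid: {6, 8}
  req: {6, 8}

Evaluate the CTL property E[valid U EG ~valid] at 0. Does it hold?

No

Sat(~valid) = {0, 1, 2, 3, 4, 5, 7, 9}
EG ~valid: greatest fixpoint, start Z0 = {0, 1, 2, 3, 4, 5, 7, 9}, keep only states in Sat with some successor in Z. Z1 = {0, 2, 3, 4, 5, 7, 9}; Z2 = {2, 3, 4, 5, 7, 9}; Z3 = {3, 4, 5, 7, 9}; fixed.
Sat(EG ~valid) = {3, 4, 5, 7, 9}
E[valid U EG ~valid]: least fixpoint, start Z0 = Sat(EG ~valid) = {3, 4, 5, 7, 9}, add states in Sat(valid) with some successor in Z. Z1 = {3, 4, 5, 6, 7, 9}; fixed.
Sat(E[valid U EG ~valid]) = {3, 4, 5, 6, 7, 9}
0 ∉ Sat(E[valid U EG ~valid]) = {3, 4, 5, 6, 7, 9}, so the formula does not hold at 0.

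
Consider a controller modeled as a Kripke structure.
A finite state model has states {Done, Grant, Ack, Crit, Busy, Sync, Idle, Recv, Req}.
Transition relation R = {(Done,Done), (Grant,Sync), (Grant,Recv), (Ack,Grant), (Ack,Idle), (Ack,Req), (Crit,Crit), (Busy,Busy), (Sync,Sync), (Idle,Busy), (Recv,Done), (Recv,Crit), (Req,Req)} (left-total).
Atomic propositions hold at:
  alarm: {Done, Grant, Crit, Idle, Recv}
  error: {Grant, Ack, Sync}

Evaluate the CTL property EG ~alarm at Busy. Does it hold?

Sat(~alarm) = {Ack, Busy, Sync, Req}
EG ~alarm: greatest fixpoint, start Z0 = {Ack, Busy, Sync, Req}, keep only states in Sat with some successor in Z. Already a fixed point.
Sat(EG ~alarm) = {Ack, Busy, Sync, Req}
Busy ∈ Sat(EG ~alarm) = {Ack, Busy, Sync, Req}, so the formula holds at Busy.

Yes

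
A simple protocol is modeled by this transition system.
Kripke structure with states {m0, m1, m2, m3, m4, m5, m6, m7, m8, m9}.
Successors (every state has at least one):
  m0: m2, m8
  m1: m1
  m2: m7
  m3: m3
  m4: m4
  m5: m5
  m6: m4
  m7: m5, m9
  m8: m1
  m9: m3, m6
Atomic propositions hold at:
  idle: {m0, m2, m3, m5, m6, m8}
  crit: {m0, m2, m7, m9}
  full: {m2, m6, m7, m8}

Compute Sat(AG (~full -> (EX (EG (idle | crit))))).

{m3, m5}

Sat(~full) = {m0, m1, m3, m4, m5, m9}
Sat(idle | crit) = {m0, m2, m3, m5, m6, m7, m8, m9}
EG (idle | crit): greatest fixpoint, start Z0 = {m0, m2, m3, m5, m6, m7, m8, m9}, keep only states in Sat with some successor in Z. Z1 = {m0, m2, m3, m5, m7, m9}; fixed.
Sat(EG (idle | crit)) = {m0, m2, m3, m5, m7, m9}
Sat(EX (EG (idle | crit))) = {s : some successor in {m0, m2, m3, m5, m7, m9}} = {m0, m2, m3, m5, m7, m9}
Sat(~full -> (EX (EG (idle | crit)))) = {m0, m2, m3, m5, m6, m7, m8, m9}
AG (~full -> (EX (EG (idle | crit)))): greatest fixpoint, start Z0 = {m0, m2, m3, m5, m6, m7, m8, m9}, keep only states in Sat with every successor in Z. Z1 = {m0, m2, m3, m5, m7, m9}; Z2 = {m2, m3, m5, m7}; Z3 = {m2, m3, m5}; Z4 = {m3, m5}; fixed.
Sat(AG (~full -> (EX (EG (idle | crit))))) = {m3, m5}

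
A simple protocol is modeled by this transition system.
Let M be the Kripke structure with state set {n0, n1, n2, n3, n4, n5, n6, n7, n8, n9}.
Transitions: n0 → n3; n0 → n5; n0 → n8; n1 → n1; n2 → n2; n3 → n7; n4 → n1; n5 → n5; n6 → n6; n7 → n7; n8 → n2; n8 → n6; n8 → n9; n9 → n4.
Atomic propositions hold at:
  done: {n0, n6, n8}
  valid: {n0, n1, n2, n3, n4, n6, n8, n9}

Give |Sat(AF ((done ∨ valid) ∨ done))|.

8

Sat(done ∨ valid) = {n0, n1, n2, n3, n4, n6, n8, n9}
Sat((done ∨ valid) ∨ done) = {n0, n1, n2, n3, n4, n6, n8, n9}
AF ((done ∨ valid) ∨ done): least fixpoint, start Z0 = {n0, n1, n2, n3, n4, n6, n8, n9}, add states with every successor in Z. Already a fixed point.
Sat(AF ((done ∨ valid) ∨ done)) = {n0, n1, n2, n3, n4, n6, n8, n9}
|Sat(AF ((done ∨ valid) ∨ done))| = |{n0, n1, n2, n3, n4, n6, n8, n9}| = 8.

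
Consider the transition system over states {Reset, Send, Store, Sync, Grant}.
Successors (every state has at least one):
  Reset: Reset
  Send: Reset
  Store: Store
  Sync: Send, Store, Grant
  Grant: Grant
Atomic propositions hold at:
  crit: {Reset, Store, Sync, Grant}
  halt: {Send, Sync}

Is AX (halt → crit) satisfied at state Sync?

No

Sat(halt → crit) = {Reset, Store, Sync, Grant}
Sat(AX (halt → crit)) = {s : every successor in {Reset, Store, Sync, Grant}} = {Reset, Send, Store, Grant}
Sync ∉ Sat(AX (halt → crit)) = {Reset, Send, Store, Grant}, so the formula does not hold at Sync.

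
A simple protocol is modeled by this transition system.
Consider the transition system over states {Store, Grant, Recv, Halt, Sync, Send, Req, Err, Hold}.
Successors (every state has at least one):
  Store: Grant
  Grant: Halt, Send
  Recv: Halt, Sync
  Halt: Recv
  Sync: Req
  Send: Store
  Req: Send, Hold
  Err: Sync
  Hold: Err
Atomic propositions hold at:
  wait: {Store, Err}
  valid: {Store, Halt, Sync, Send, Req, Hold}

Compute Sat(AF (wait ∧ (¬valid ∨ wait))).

Sat(¬valid) = {Grant, Recv, Err}
Sat(¬valid ∨ wait) = {Store, Grant, Recv, Err}
Sat(wait ∧ (¬valid ∨ wait)) = {Store, Err}
AF (wait ∧ (¬valid ∨ wait)): least fixpoint, start Z0 = {Store, Err}, add states with every successor in Z. Z1 = {Store, Send, Err, Hold}; Z2 = {Store, Send, Req, Err, Hold}; Z3 = {Store, Sync, Send, Req, Err, Hold}; fixed.
Sat(AF (wait ∧ (¬valid ∨ wait))) = {Store, Sync, Send, Req, Err, Hold}

{Store, Sync, Send, Req, Err, Hold}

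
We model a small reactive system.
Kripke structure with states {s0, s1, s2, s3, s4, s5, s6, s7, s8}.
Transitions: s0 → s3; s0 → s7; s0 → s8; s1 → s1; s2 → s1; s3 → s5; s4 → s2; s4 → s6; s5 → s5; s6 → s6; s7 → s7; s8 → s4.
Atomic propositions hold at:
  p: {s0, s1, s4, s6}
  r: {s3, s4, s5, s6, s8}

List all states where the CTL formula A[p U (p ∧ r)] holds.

{s4, s6}

Sat(p ∧ r) = {s4, s6}
A[p U (p ∧ r)]: least fixpoint, start Z0 = Sat((p ∧ r)) = {s4, s6}, add states in Sat(p) with every successor in Z. Already a fixed point.
Sat(A[p U (p ∧ r)]) = {s4, s6}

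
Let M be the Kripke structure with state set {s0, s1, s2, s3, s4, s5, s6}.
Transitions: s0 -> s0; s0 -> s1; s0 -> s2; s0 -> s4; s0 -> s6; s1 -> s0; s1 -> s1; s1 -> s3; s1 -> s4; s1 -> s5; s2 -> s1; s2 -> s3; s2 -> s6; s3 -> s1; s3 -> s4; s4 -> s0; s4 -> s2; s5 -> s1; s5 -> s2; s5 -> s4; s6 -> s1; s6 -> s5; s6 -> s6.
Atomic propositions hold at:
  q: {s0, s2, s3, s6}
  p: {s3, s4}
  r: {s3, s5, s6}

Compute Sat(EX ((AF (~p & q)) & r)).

Sat(~p) = {s0, s1, s2, s5, s6}
Sat(~p & q) = {s0, s2, s6}
AF (~p & q): least fixpoint, start Z0 = {s0, s2, s6}, add states with every successor in Z. Z1 = {s0, s2, s4, s6}; fixed.
Sat(AF (~p & q)) = {s0, s2, s4, s6}
Sat((AF (~p & q)) & r) = {s6}
Sat(EX ((AF (~p & q)) & r)) = {s : some successor in {s6}} = {s0, s2, s6}

{s0, s2, s6}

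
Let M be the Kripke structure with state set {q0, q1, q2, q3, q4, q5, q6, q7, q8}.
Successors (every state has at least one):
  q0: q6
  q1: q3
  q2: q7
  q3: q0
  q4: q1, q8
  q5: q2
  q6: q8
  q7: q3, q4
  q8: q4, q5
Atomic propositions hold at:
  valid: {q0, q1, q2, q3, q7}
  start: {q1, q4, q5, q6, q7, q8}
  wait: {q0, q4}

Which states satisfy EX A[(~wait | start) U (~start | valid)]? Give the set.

Sat(~wait) = {q1, q2, q3, q5, q6, q7, q8}
Sat(~wait | start) = {q1, q2, q3, q4, q5, q6, q7, q8}
Sat(~start) = {q0, q2, q3}
Sat(~start | valid) = {q0, q1, q2, q3, q7}
A[(~wait | start) U (~start | valid)]: least fixpoint, start Z0 = Sat((~start | valid)) = {q0, q1, q2, q3, q7}, add states in Sat(~wait | start) with every successor in Z. Z1 = {q0, q1, q2, q3, q5, q7}; fixed.
Sat(A[(~wait | start) U (~start | valid)]) = {q0, q1, q2, q3, q5, q7}
Sat(EX A[(~wait | start) U (~start | valid)]) = {s : some successor in {q0, q1, q2, q3, q5, q7}} = {q1, q2, q3, q4, q5, q7, q8}

{q1, q2, q3, q4, q5, q7, q8}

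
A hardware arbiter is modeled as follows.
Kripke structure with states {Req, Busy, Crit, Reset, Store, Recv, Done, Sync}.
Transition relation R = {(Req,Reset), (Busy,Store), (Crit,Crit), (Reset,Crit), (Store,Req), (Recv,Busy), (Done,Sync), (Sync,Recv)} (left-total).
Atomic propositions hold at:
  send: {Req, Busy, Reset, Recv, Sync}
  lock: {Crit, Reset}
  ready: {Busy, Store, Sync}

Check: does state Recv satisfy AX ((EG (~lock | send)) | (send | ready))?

Yes

Sat(~lock) = {Req, Busy, Store, Recv, Done, Sync}
Sat(~lock | send) = {Req, Busy, Reset, Store, Recv, Done, Sync}
EG (~lock | send): greatest fixpoint, start Z0 = {Req, Busy, Reset, Store, Recv, Done, Sync}, keep only states in Sat with some successor in Z. Z1 = {Req, Busy, Store, Recv, Done, Sync}; Z2 = {Busy, Store, Recv, Done, Sync}; Z3 = {Busy, Recv, Done, Sync}; Z4 = {Recv, Done, Sync}; Z5 = {Done, Sync}; Z6 = {Done}; Z7 = ∅; fixed.
Sat(EG (~lock | send)) = ∅
Sat(send | ready) = {Req, Busy, Reset, Store, Recv, Sync}
Sat((EG (~lock | send)) | (send | ready)) = {Req, Busy, Reset, Store, Recv, Sync}
Sat(AX ((EG (~lock | send)) | (send | ready))) = {s : every successor in {Req, Busy, Reset, Store, Recv, Sync}} = {Req, Busy, Store, Recv, Done, Sync}
Recv ∈ Sat(AX ((EG (~lock | send)) | (send | ready))) = {Req, Busy, Store, Recv, Done, Sync}, so the formula holds at Recv.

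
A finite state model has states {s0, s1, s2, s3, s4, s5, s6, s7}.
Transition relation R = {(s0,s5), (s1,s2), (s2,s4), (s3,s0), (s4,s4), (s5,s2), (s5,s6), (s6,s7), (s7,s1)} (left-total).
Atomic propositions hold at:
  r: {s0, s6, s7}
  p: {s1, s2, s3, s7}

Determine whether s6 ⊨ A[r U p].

A[r U p]: least fixpoint, start Z0 = Sat(p) = {s1, s2, s3, s7}, add states in Sat(r) with every successor in Z. Z1 = {s1, s2, s3, s6, s7}; fixed.
Sat(A[r U p]) = {s1, s2, s3, s6, s7}
s6 ∈ Sat(A[r U p]) = {s1, s2, s3, s6, s7}, so the formula holds at s6.

Yes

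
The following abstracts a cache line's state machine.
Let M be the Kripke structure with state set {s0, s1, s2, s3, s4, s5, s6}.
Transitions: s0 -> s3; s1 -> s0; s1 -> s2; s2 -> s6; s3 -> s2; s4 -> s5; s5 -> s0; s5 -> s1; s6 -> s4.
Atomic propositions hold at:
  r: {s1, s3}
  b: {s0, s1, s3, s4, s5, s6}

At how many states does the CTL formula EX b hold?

Sat(EX b) = {s : some successor in {s0, s1, s3, s4, s5, s6}} = {s0, s1, s2, s4, s5, s6}
|Sat(EX b)| = |{s0, s1, s2, s4, s5, s6}| = 6.

6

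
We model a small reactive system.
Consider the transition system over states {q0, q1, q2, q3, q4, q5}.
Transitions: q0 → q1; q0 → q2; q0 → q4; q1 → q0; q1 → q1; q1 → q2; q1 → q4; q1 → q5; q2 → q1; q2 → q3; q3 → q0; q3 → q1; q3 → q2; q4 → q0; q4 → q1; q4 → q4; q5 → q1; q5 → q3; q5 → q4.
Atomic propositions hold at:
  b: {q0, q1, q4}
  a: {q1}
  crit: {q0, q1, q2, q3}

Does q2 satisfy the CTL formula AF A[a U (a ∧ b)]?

No

Sat(a ∧ b) = {q1}
A[a U (a ∧ b)]: least fixpoint, start Z0 = Sat((a ∧ b)) = {q1}, add states in Sat(a) with every successor in Z. Already a fixed point.
Sat(A[a U (a ∧ b)]) = {q1}
AF A[a U (a ∧ b)]: least fixpoint, start Z0 = {q1}, add states with every successor in Z. Already a fixed point.
Sat(AF A[a U (a ∧ b)]) = {q1}
q2 ∉ Sat(AF A[a U (a ∧ b)]) = {q1}, so the formula does not hold at q2.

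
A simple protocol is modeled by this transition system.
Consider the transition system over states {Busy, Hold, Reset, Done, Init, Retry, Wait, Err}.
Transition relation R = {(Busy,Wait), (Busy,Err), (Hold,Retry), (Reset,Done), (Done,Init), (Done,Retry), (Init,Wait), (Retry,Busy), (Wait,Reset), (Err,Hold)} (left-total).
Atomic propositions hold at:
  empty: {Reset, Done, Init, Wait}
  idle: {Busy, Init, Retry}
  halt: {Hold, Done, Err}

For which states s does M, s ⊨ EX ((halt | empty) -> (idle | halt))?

Sat(halt | empty) = {Hold, Reset, Done, Init, Wait, Err}
Sat(idle | halt) = {Busy, Hold, Done, Init, Retry, Err}
Sat((halt | empty) -> (idle | halt)) = {Busy, Hold, Done, Init, Retry, Err}
Sat(EX ((halt | empty) -> (idle | halt))) = {s : some successor in {Busy, Hold, Done, Init, Retry, Err}} = {Busy, Hold, Reset, Done, Retry, Err}

{Busy, Hold, Reset, Done, Retry, Err}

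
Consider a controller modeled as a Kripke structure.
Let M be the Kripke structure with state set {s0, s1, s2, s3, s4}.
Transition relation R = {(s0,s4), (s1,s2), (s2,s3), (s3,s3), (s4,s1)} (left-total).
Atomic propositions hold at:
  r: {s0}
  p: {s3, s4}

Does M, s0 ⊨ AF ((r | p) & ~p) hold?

Sat(r | p) = {s0, s3, s4}
Sat(~p) = {s0, s1, s2}
Sat((r | p) & ~p) = {s0}
AF ((r | p) & ~p): least fixpoint, start Z0 = {s0}, add states with every successor in Z. Already a fixed point.
Sat(AF ((r | p) & ~p)) = {s0}
s0 ∈ Sat(AF ((r | p) & ~p)) = {s0}, so the formula holds at s0.

Yes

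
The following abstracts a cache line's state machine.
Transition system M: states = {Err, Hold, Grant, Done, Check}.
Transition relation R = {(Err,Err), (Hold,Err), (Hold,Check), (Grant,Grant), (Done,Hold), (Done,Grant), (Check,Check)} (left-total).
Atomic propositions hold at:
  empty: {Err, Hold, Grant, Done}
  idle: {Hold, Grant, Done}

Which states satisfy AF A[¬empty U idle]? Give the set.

{Hold, Grant, Done}

Sat(¬empty) = {Check}
A[¬empty U idle]: least fixpoint, start Z0 = Sat(idle) = {Hold, Grant, Done}, add states in Sat(¬empty) with every successor in Z. Already a fixed point.
Sat(A[¬empty U idle]) = {Hold, Grant, Done}
AF A[¬empty U idle]: least fixpoint, start Z0 = {Hold, Grant, Done}, add states with every successor in Z. Already a fixed point.
Sat(AF A[¬empty U idle]) = {Hold, Grant, Done}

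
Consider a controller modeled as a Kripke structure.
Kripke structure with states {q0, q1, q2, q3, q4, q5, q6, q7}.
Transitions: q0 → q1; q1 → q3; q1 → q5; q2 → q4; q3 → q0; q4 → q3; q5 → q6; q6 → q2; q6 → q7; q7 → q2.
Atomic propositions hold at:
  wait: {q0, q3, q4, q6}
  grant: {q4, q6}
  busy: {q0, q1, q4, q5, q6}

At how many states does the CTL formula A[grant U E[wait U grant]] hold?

E[wait U grant]: least fixpoint, start Z0 = Sat(grant) = {q4, q6}, add states in Sat(wait) with some successor in Z. Already a fixed point.
Sat(E[wait U grant]) = {q4, q6}
A[grant U E[wait U grant]]: least fixpoint, start Z0 = Sat(E[wait U grant]) = {q4, q6}, add states in Sat(grant) with every successor in Z. Already a fixed point.
Sat(A[grant U E[wait U grant]]) = {q4, q6}
|Sat(A[grant U E[wait U grant]])| = |{q4, q6}| = 2.

2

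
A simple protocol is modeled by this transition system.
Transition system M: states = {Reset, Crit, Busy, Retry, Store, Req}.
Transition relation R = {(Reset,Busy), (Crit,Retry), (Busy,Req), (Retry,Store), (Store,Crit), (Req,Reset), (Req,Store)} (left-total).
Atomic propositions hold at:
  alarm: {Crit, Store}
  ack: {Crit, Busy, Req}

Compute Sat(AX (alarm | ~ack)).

Sat(~ack) = {Reset, Retry, Store}
Sat(alarm | ~ack) = {Reset, Crit, Retry, Store}
Sat(AX (alarm | ~ack)) = {s : every successor in {Reset, Crit, Retry, Store}} = {Crit, Retry, Store, Req}

{Crit, Retry, Store, Req}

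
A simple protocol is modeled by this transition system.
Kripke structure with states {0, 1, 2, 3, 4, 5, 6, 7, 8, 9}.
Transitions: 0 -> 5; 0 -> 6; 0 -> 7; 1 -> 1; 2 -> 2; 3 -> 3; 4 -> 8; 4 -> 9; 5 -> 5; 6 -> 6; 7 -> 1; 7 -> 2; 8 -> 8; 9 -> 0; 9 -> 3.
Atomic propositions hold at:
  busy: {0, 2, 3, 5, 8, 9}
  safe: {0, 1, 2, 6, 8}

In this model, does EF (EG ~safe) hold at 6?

No

Sat(~safe) = {3, 4, 5, 7, 9}
EG ~safe: greatest fixpoint, start Z0 = {3, 4, 5, 7, 9}, keep only states in Sat with some successor in Z. Z1 = {3, 4, 5, 9}; fixed.
Sat(EG ~safe) = {3, 4, 5, 9}
EF (EG ~safe): least fixpoint, start Z0 = {3, 4, 5, 9}, add states with some successor in Z. Z1 = {0, 3, 4, 5, 9}; fixed.
Sat(EF (EG ~safe)) = {0, 3, 4, 5, 9}
6 ∉ Sat(EF (EG ~safe)) = {0, 3, 4, 5, 9}, so the formula does not hold at 6.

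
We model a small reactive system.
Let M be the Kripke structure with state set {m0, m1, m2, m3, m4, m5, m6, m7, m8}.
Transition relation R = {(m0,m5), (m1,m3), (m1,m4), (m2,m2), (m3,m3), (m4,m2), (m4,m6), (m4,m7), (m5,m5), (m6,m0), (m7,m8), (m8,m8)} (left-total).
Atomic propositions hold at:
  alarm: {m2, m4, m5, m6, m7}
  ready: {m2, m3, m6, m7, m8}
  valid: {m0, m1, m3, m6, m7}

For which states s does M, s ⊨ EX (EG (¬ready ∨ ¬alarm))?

{m0, m1, m3, m5, m6, m7, m8}

Sat(¬ready) = {m0, m1, m4, m5}
Sat(¬alarm) = {m0, m1, m3, m8}
Sat(¬ready ∨ ¬alarm) = {m0, m1, m3, m4, m5, m8}
EG (¬ready ∨ ¬alarm): greatest fixpoint, start Z0 = {m0, m1, m3, m4, m5, m8}, keep only states in Sat with some successor in Z. Z1 = {m0, m1, m3, m5, m8}; fixed.
Sat(EG (¬ready ∨ ¬alarm)) = {m0, m1, m3, m5, m8}
Sat(EX (EG (¬ready ∨ ¬alarm))) = {s : some successor in {m0, m1, m3, m5, m8}} = {m0, m1, m3, m5, m6, m7, m8}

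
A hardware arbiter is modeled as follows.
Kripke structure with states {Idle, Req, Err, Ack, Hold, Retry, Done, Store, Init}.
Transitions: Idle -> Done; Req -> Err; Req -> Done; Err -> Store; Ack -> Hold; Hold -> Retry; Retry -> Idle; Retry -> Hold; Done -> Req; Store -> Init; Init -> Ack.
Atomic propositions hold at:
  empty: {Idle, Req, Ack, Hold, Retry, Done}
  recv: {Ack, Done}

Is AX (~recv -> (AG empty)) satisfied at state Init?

Sat(~recv) = {Idle, Req, Err, Hold, Retry, Store, Init}
AG empty: greatest fixpoint, start Z0 = {Idle, Req, Ack, Hold, Retry, Done}, keep only states in Sat with every successor in Z. Z1 = {Idle, Ack, Hold, Retry, Done}; Z2 = {Idle, Ack, Hold, Retry}; Z3 = {Ack, Hold, Retry}; Z4 = {Ack, Hold}; Z5 = {Ack}; Z6 = ∅; fixed.
Sat(AG empty) = ∅
Sat(~recv -> (AG empty)) = {Ack, Done}
Sat(AX (~recv -> (AG empty))) = {s : every successor in {Ack, Done}} = {Idle, Init}
Init ∈ Sat(AX (~recv -> (AG empty))) = {Idle, Init}, so the formula holds at Init.

Yes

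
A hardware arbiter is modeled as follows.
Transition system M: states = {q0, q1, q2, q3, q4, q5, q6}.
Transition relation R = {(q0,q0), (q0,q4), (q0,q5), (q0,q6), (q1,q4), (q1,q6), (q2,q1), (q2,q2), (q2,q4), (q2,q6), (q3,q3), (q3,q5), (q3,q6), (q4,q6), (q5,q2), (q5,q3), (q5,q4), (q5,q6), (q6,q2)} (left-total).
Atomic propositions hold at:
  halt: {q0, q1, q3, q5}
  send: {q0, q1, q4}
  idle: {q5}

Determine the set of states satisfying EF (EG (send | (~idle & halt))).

{q0, q3, q5}

Sat(~idle) = {q0, q1, q2, q3, q4, q6}
Sat(~idle & halt) = {q0, q1, q3}
Sat(send | (~idle & halt)) = {q0, q1, q3, q4}
EG (send | (~idle & halt)): greatest fixpoint, start Z0 = {q0, q1, q3, q4}, keep only states in Sat with some successor in Z. Z1 = {q0, q1, q3}; Z2 = {q0, q3}; fixed.
Sat(EG (send | (~idle & halt))) = {q0, q3}
EF (EG (send | (~idle & halt))): least fixpoint, start Z0 = {q0, q3}, add states with some successor in Z. Z1 = {q0, q3, q5}; fixed.
Sat(EF (EG (send | (~idle & halt)))) = {q0, q3, q5}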